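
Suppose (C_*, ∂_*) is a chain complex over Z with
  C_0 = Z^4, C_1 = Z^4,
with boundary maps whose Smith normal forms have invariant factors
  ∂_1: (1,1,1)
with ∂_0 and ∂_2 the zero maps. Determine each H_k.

H_0: b_0 = 4 − 0 − 3 = 1; torsion from ∂_1 factors > 1: none. So H_0 ≅ Z.
H_1: b_1 = 4 − 3 − 0 = 1; torsion from ∂_2 factors > 1: none. So H_1 ≅ Z.

H_0 ≅ Z,  H_1 ≅ Z.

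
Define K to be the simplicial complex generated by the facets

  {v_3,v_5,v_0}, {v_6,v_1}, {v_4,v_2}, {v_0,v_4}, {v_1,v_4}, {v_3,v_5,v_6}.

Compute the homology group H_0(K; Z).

Take the total order v_0 < v_1 < v_2 < v_3 < v_4 < v_5 < v_6 on the vertex set. Then K (dimension 2) consists of the simplices:

  0-simplices (7): [v_0], [v_1], [v_2], [v_3], [v_4], [v_5], [v_6]
  1-simplices (9): [v_0,v_3], [v_0,v_4], [v_0,v_5], [v_1,v_4], [v_1,v_6], [v_2,v_4], [v_3,v_5], [v_3,v_6], [v_5,v_6]
  2-simplices (2): [v_0,v_3,v_5], [v_3,v_5,v_6]

giving chain groups C_0 ≅ Z^7, C_1 ≅ Z^9, C_2 ≅ Z^2.

The boundary map ∂_1: C_1 → C_0 sends each edge [p,q] (with p < q) to q − p.
As a 7×9 matrix over Z this has rank 6, with invariant factors (1,1,1,1,1,1).

Boundary ∂_2: C_2 → C_1 maps a triangle to the signed sum of its edges. For instance
  ∂[v_0,v_3,v_5] = [v_3,v_5] − [v_0,v_5] + [v_0,v_3],
  ∂[v_3,v_5,v_6] = [v_5,v_6] − [v_3,v_6] + [v_3,v_5].
This gives a 9×2 integer matrix of rank 2; reducing to Smith normal form yields diagonal entries (1,1).

Reading off H_k = ker ∂_k / im ∂_{k+1}:

  H_0: rank C_0 − rank ∂_1 = 7 − 6 = 1, and the invariant factors of ∂_1 are all 1, so H_0 = Z.

H_0 ≅ Z.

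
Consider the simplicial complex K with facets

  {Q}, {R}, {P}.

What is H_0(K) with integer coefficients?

H_0 ≅ Z^3.

Fix the vertex order P < Q < R and write every simplex with vertices in increasing order. Then dim K = 0 and the simplices of K are:

  0-simplices (3): P, Q, R

Hence C_0 ≅ Z^3.

Now H_k = ker ∂_k / im ∂_{k+1}, so:

  H_0: rank C_0 − rank ∂_1 = 3 − 0 = 3, and there is no ∂_1, so H_0 ≅ Z^3.

(K is a triangulation of a set of 3 points.)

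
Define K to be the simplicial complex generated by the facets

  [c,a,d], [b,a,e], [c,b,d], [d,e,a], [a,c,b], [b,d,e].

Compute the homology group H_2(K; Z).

H_2 ≅ Z.

Take the total order a < b < c < d < e on the vertex set. Then K (dimension 2) consists of the simplices:

  0-simplices (5): a, b, c, d, e
  1-simplices (9): ab, ac, ad, ae, bc, bd, be, cd, de
  2-simplices (6): abc, abe, acd, ade, bcd, bde

so the chain groups are C_0 ≅ Z^5, C_1 ≅ Z^9, C_2 ≅ Z^6.

Boundary ∂_1: C_1 → C_0 is given by ∂[p,q] = [q] − [p]. For instance
  ∂cd = d − c.
The 5×9 boundary matrix has rank 4 and Smith normal form diag(1,1,1,1).

Boundary ∂_2: C_2 → C_1 acts by ∂[p,q,r] = [q,r] − [p,r] + [p,q]. For instance
  ∂bde = de − be + bd,
  ∂bcd = cd − bd + bc.
The 9×6 boundary matrix has rank 5 and Smith normal form diag(1,1,1,1,1).

Now H_k = ker ∂_k / im ∂_{k+1}, so:

  H_2: rank ker ∂_2 − rank ∂_3 = (6 − 5) − 0 = 1, and there is no ∂_3, so H_2 ≅ Z.

(K is a triangulation of the 2-sphere S^2.)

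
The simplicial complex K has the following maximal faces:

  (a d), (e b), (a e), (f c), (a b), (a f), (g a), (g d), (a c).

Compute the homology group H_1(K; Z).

H_1 = Z^3.

Take the total order a < b < c < d < e < f < g on the vertex set. Then K (dimension 1) consists of the simplices:

  0-simplices (7): a, b, c, d, e, f, g
  1-simplices (9): ab, ac, ad, ae, af, ag, be, cf, dg

so the chain groups are C_0 ≅ Z^7, C_1 ≅ Z^9.

∂_1: C_1 → C_0 maps an edge to its endpoints' difference, ∂[p,q] = q − p. For instance
  ∂ac = c − a.
The 7×9 boundary matrix has rank 6 and Smith normal form diag(1,1,1,1,1,1).

Now H_k = ker ∂_k / im ∂_{k+1}, so:

  H_1: rank ker ∂_1 − rank ∂_2 = (9 − 6) − 0 = 3, and there is no ∂_2, so H_1 ≅ Z^3.

(K is a triangulation of a wedge of 3 circles.)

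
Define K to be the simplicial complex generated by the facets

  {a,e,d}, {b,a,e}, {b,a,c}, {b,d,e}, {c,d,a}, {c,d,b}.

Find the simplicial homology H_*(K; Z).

H_0 = Z,  H_1 = 0,  H_2 = Z.

K has 5 vertices, 9 edges, 6 triangles.
rank ∂_0 = 0, rank ∂_1 = 4 ⇒ b_0 = 5 − 0 − 4 = 1; all invariant factors of ∂_1 are 1 so no torsion. So H_0 = Z.
rank ∂_1 = 4, rank ∂_2 = 5 ⇒ b_1 = 9 − 4 − 5 = 0; all invariant factors of ∂_2 are 1 so no torsion. So H_1 = 0.
rank ∂_2 = 5, rank ∂_3 = 0 ⇒ b_2 = 6 − 5 − 0 = 1. So H_2 = Z.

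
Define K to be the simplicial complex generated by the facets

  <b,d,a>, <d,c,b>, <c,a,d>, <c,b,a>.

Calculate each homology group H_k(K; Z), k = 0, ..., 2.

Order the vertices as a < b < c < d. Listing each simplex with vertices in this order, K has dimension 2 with simplices:

  0-simplices (4): a, b, c, d
  1-simplices (6): ab, ac, ad, bc, bd, cd
  2-simplices (4): abc, abd, acd, bcd

so the chain groups are C_0 ≅ Z^4, C_1 ≅ Z^6, C_2 ≅ Z^4.

Boundary ∂_1: C_1 → C_0 maps an edge to its endpoints' difference, ∂[p,q] = q − p.
As a 4×6 matrix over Z this has rank 3, with invariant factors (1,1,1).

The boundary map ∂_2: C_2 → C_1 acts by ∂[p,q,r] = [q,r] − [p,r] + [p,q]. For instance
  ∂bcd = cd − bd + bc,
  ∂abd = bd − ad + ab.
This gives a 6×4 integer matrix of rank 3; reducing to Smith normal form yields diagonal entries (1,1,1).

Computing H_k = (kernel of ∂_k) / (image of ∂_{k+1}):

  H_0: rank C_0 − rank ∂_1 = 4 − 3 = 1, and the invariant factors of ∂_1 are all 1, so H_0 = Z.
  H_1: rank ker ∂_1 − rank ∂_2 = (6 − 3) − 3 = 0, and the invariant factors of ∂_2 are all 1, so H_1 = 0.
  H_2: rank ker ∂_2 − rank ∂_3 = (4 − 3) − 0 = 1, and there is no ∂_3, so H_2 = Z.

H_0 = Z,  H_1 = 0,  H_2 = Z.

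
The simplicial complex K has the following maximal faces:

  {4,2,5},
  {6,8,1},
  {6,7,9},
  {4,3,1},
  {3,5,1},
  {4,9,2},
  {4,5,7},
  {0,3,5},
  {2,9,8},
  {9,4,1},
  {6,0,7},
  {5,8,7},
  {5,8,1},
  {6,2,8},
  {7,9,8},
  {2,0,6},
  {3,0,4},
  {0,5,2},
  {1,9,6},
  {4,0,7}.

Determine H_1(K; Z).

H_1 = Z ⊕ Z/2Z.

Take the total order 0 < 1 < 2 < 3 < 4 < 5 < 6 < 7 < 8 < 9 on the vertex set. Then K (dimension 2) consists of the simplices:

  0-simplices (10): [0], [1], [2], [3], [4], [5], [6], [7], [8], [9]
  1-simplices (30): (30 of them)
  2-simplices (20): (20 of them)

so the chain groups are C_0 ≅ Z^10, C_1 ≅ Z^30, C_2 ≅ Z^20.

Boundary ∂_1: C_1 → C_0 is given by ∂[p,q] = [q] − [p]. For instance
  ∂[6,9] = [9] − [6].
As a 10×30 matrix over Z this has rank 9, with invariant factors (1,1,1,1,1,1,1,1,1).

∂_2: C_2 → C_1 sends each 2-simplex [p,q,r] to [q,r] − [p,r] + [p,q]. For instance
  ∂[1,6,9] = [6,9] − [1,9] + [1,6],
  ∂[0,2,6] = [2,6] − [0,6] + [0,2].
The resulting 30×20 matrix has rank 20, and its Smith normal form has invariant factors (1,1,1,1,1,1,1,1,1,1,1,1,1,1,1,1,1,1,1,2).

Reading off H_k = ker ∂_k / im ∂_{k+1}:

  H_1: rank ker ∂_1 − rank ∂_2 = (30 − 9) − 20 = 1, and ∂_2 has invariant factor 2 > 1, so H_1 = Z ⊕ Z/2Z.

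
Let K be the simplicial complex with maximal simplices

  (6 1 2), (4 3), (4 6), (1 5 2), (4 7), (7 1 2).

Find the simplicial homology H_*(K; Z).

H_0 = Z,  H_1 = Z,  H_2 = 0.

Order the vertices as 1 < 2 < 3 < 4 < 5 < 6 < 7. Listing each simplex with vertices in this order, K has dimension 2 with simplices:

  0-simplices (7): [1], [2], [3], [4], [5], [6], [7]
  1-simplices (10): [1,2], [1,5], [1,6], [1,7], [2,5], [2,6], [2,7], [3,4], [4,6], [4,7]
  2-simplices (3): [1,2,5], [1,2,6], [1,2,7]

Hence C_0 ≅ Z^7, C_1 ≅ Z^10, C_2 ≅ Z^3.

∂_1: C_1 → C_0 sends each edge [p,q] (with p < q) to q − p. For instance
  ∂[2,6] = [6] − [2].
As a 7×10 matrix over Z this has rank 6, with invariant factors (1,1,1,1,1,1).

Boundary ∂_2: C_2 → C_1 acts by ∂[p,q,r] = [q,r] − [p,r] + [p,q]. For instance
  ∂[1,2,6] = [2,6] − [1,6] + [1,2],
  ∂[1,2,7] = [2,7] − [1,7] + [1,2].
As a 10×3 matrix over Z this has rank 3, with invariant factors (1,1,1).

From H_k ≅ ker(∂_k) / im(∂_{k+1}) we obtain:

  H_0: rank C_0 − rank ∂_1 = 7 − 6 = 1, and the invariant factors of ∂_1 are all 1, so H_0 ≅ Z.
  H_1: rank ker ∂_1 − rank ∂_2 = (10 − 6) − 3 = 1, and the invariant factors of ∂_2 are all 1, so H_1 ≅ Z.
  H_2: rank ker ∂_2 − rank ∂_3 = (3 − 3) − 0 = 0, and there is no ∂_3, so H_2 ≅ 0.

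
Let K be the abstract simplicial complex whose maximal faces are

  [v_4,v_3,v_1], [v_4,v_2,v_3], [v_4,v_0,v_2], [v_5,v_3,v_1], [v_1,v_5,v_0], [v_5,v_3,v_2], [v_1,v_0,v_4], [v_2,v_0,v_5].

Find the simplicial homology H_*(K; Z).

H_0 ≅ Z,  H_1 = 0,  H_2 ≅ Z.

Take the total order v_0 < v_1 < v_2 < v_3 < v_4 < v_5 on the vertex set. Then K (dimension 2) consists of the simplices:

  0-simplices (6): [v_0], [v_1], [v_2], [v_3], [v_4], [v_5]
  1-simplices (12): [v_0,v_1], [v_0,v_2], [v_0,v_4], [v_0,v_5], [v_1,v_3], [v_1,v_4], [v_1,v_5], [v_2,v_3], [v_2,v_4], [v_2,v_5], [v_3,v_4], [v_3,v_5]
  2-simplices (8): [v_0,v_1,v_4], [v_0,v_1,v_5], [v_0,v_2,v_4], [v_0,v_2,v_5], [v_1,v_3,v_4], [v_1,v_3,v_5], [v_2,v_3,v_4], [v_2,v_3,v_5]

giving chain groups C_0 ≅ Z^6, C_1 ≅ Z^12, C_2 ≅ Z^8.

The boundary map ∂_1: C_1 → C_0 is given by ∂[p,q] = [q] − [p].
The 6×12 boundary matrix has rank 5 and Smith normal form diag(1,1,1,1,1).

Boundary ∂_2: C_2 → C_1 maps a triangle to the signed sum of its edges. For instance
  ∂[v_0,v_1,v_5] = [v_1,v_5] − [v_0,v_5] + [v_0,v_1],
  ∂[v_1,v_3,v_4] = [v_3,v_4] − [v_1,v_4] + [v_1,v_3].
This gives a 12×8 integer matrix of rank 7; reducing to Smith normal form yields diagonal entries (1,1,1,1,1,1,1).

Computing H_k = (kernel of ∂_k) / (image of ∂_{k+1}):

  H_0: rank C_0 − rank ∂_1 = 6 − 5 = 1, and the invariant factors of ∂_1 are all 1, so H_0 = Z.
  H_1: rank ker ∂_1 − rank ∂_2 = (12 − 5) − 7 = 0, and the invariant factors of ∂_2 are all 1, so H_1 = 0.
  H_2: rank ker ∂_2 − rank ∂_3 = (8 − 7) − 0 = 1, and there is no ∂_3, so H_2 = Z.

(K is a triangulation of the 2-sphere S^2.)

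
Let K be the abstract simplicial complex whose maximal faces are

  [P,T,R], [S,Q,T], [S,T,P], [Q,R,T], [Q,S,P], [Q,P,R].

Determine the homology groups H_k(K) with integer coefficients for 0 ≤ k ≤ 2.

K has 5 vertices, 9 edges, 6 triangles.
rank ∂_0 = 0, rank ∂_1 = 4 ⇒ b_0 = 5 − 0 − 4 = 1; all invariant factors of ∂_1 are 1 so no torsion. So H_0 ≅ Z.
rank ∂_1 = 4, rank ∂_2 = 5 ⇒ b_1 = 9 − 4 − 5 = 0; all invariant factors of ∂_2 are 1 so no torsion. So H_1 ≅ 0.
rank ∂_2 = 5, rank ∂_3 = 0 ⇒ b_2 = 6 − 5 − 0 = 1. So H_2 ≅ Z.

H_0 ≅ Z,  H_1 = 0,  H_2 ≅ Z.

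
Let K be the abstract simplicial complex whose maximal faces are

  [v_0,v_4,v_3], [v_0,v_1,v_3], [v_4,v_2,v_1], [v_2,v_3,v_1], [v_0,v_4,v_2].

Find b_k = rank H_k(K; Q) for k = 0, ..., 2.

b_0 = 1, b_1 = 1, b_2 = 0.

K has 5 vertices, 10 edges, 5 triangles.
rank ∂_0 = 0, rank ∂_1 = 4 ⇒ b_0 = 5 − 0 − 4 = 1; all invariant factors of ∂_1 are 1 so no torsion. So H_0 ≅ Z.
rank ∂_1 = 4, rank ∂_2 = 5 ⇒ b_1 = 10 − 4 − 5 = 1; all invariant factors of ∂_2 are 1 so no torsion. So H_1 ≅ Z.
rank ∂_2 = 5, rank ∂_3 = 0 ⇒ b_2 = 5 − 5 − 0 = 0. So H_2 ≅ 0.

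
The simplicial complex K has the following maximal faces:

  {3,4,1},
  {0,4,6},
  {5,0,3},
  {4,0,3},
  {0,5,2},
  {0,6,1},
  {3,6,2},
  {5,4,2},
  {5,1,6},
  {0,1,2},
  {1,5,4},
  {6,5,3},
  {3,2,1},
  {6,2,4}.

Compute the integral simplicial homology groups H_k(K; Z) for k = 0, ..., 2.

H_0 ≅ Z,  H_1 ≅ Z^2,  H_2 ≅ Z.

K has 7 vertices, 21 edges, 14 triangles.
rank ∂_0 = 0, rank ∂_1 = 6 ⇒ b_0 = 7 − 0 − 6 = 1; all invariant factors of ∂_1 are 1 so no torsion. So H_0 ≅ Z.
rank ∂_1 = 6, rank ∂_2 = 13 ⇒ b_1 = 21 − 6 − 13 = 2; all invariant factors of ∂_2 are 1 so no torsion. So H_1 ≅ Z^2.
rank ∂_2 = 13, rank ∂_3 = 0 ⇒ b_2 = 14 − 13 − 0 = 1. So H_2 ≅ Z.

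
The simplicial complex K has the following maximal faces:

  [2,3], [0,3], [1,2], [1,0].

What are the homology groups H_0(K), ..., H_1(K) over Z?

H_0 = Z,  H_1 = Z.

Order the vertices as 0 < 1 < 2 < 3. Listing each simplex with vertices in this order, K has dimension 1 with simplices:

  0-simplices (4): [0], [1], [2], [3]
  1-simplices (4): [0,1], [0,3], [1,2], [2,3]

so the chain groups are C_0 ≅ Z^4, C_1 ≅ Z^4.

Boundary ∂_1: C_1 → C_0 maps an edge to its endpoints' difference, ∂[p,q] = q − p. For instance
  ∂[0,1] = [1] − [0].
As a 4×4 matrix over Z this has rank 3, with invariant factors (1,1,1).

Computing H_k = (kernel of ∂_k) / (image of ∂_{k+1}):

  H_0: rank C_0 − rank ∂_1 = 4 − 3 = 1, and the invariant factors of ∂_1 are all 1, so H_0 ≅ Z.
  H_1: rank ker ∂_1 − rank ∂_2 = (4 − 3) − 0 = 1, and there is no ∂_2, so H_1 ≅ Z.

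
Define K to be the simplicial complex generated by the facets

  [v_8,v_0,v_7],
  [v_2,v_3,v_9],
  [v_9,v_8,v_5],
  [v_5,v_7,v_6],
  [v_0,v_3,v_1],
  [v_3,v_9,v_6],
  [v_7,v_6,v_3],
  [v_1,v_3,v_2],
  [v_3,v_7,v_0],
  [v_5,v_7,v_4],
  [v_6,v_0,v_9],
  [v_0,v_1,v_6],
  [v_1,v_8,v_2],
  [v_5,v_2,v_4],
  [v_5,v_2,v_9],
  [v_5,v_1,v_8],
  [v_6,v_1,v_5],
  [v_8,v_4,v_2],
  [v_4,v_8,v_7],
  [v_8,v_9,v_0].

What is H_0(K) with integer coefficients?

We work with the vertex ordering v_0 < v_1 < v_2 < v_3 < v_4 < v_5 < v_6 < v_7 < v_8 < v_9. The simplices of K, each written with vertices in increasing order, are:

  0-simplices (10): [v_0], [v_1], [v_2], [v_3], [v_4], [v_5], [v_6], [v_7], [v_8], [v_9]
  1-simplices (30): (30 of them)
  2-simplices (20): (20 of them)

giving chain groups C_0 ≅ Z^10, C_1 ≅ Z^30, C_2 ≅ Z^20.

Boundary ∂_1: C_1 → C_0 maps an edge to its endpoints' difference, ∂[p,q] = q − p. For instance
  ∂[v_6,v_9] = [v_9] − [v_6].
As a 10×30 matrix over Z this has rank 9, with invariant factors (1,1,1,1,1,1,1,1,1).

The boundary map ∂_2: C_2 → C_1 maps a triangle to the signed sum of its edges. For instance
  ∂[v_3,v_6,v_7] = [v_6,v_7] − [v_3,v_7] + [v_3,v_6],
  ∂[v_3,v_6,v_9] = [v_6,v_9] − [v_3,v_9] + [v_3,v_6].
The 30×20 boundary matrix has rank 20 and Smith normal form diag(1,1,1,1,1,1,1,1,1,1,1,1,1,1,1,1,1,1,1,2).

Now H_k = ker ∂_k / im ∂_{k+1}, so:

  H_0: rank C_0 − rank ∂_1 = 10 − 9 = 1, and the invariant factors of ∂_1 are all 1, so H_0 ≅ Z.

(K is a triangulation of the Klein bottle.)

H_0 = Z.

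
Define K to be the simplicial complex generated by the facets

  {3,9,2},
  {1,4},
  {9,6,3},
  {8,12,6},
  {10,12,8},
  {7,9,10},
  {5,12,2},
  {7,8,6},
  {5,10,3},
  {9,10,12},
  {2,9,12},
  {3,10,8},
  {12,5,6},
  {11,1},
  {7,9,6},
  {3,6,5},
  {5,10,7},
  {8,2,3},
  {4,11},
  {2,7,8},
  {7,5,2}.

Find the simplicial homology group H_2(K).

Take the total order 1 < 2 < 3 < 4 < 5 < 6 < 7 < 8 < 9 < 10 < 11 < 12 on the vertex set. Then K (dimension 2) consists of the simplices:

  0-simplices (12): [1], [2], [3], [4], [5], [6], [7], [8], [9], [10], [11], [12]
  1-simplices (30): (30 of them)
  2-simplices (18): (18 of them)

so the chain groups are C_0 ≅ Z^12, C_1 ≅ Z^30, C_2 ≅ Z^18.

The boundary map ∂_1: C_1 → C_0 sends each edge [p,q] (with p < q) to q − p.
The resulting 12×30 matrix has rank 10, and its Smith normal form has invariant factors (1,1,1,1,1,1,1,1,1,1).

The boundary map ∂_2: C_2 → C_1 sends each 2-simplex [p,q,r] to [q,r] − [p,r] + [p,q]. For instance
  ∂[3,5,6] = [5,6] − [3,6] + [3,5],
  ∂[5,7,10] = [7,10] − [5,10] + [5,7].
As a 30×18 matrix over Z this has rank 17, with invariant factors (1,1,1,1,1,1,1,1,1,1,1,1,1,1,1,1,1).

Reading off H_k = ker ∂_k / im ∂_{k+1}:

  H_2: rank ker ∂_2 − rank ∂_3 = (18 − 17) − 0 = 1, and there is no ∂_3, so H_2 = Z.

H_2 = Z.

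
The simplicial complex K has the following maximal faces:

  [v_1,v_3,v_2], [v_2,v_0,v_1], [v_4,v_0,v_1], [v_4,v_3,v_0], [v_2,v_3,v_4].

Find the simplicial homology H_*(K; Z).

Take the total order v_0 < v_1 < v_2 < v_3 < v_4 on the vertex set. Then K (dimension 2) consists of the simplices:

  0-simplices (5): [v_0], [v_1], [v_2], [v_3], [v_4]
  1-simplices (10): [v_0,v_1], [v_0,v_2], [v_0,v_3], [v_0,v_4], [v_1,v_2], [v_1,v_3], [v_1,v_4], [v_2,v_3], [v_2,v_4], [v_3,v_4]
  2-simplices (5): [v_0,v_1,v_2], [v_0,v_1,v_4], [v_0,v_3,v_4], [v_1,v_2,v_3], [v_2,v_3,v_4]

Hence C_0 ≅ Z^5, C_1 ≅ Z^10, C_2 ≅ Z^5.

The boundary map ∂_1: C_1 → C_0 sends each edge [p,q] (with p < q) to q − p. For instance
  ∂[v_2,v_3] = [v_3] − [v_2].
This gives a 5×10 integer matrix of rank 4; reducing to Smith normal form yields diagonal entries (1,1,1,1).

The boundary map ∂_2: C_2 → C_1 acts by ∂[p,q,r] = [q,r] − [p,r] + [p,q]. For instance
  ∂[v_0,v_1,v_2] = [v_1,v_2] − [v_0,v_2] + [v_0,v_1],
  ∂[v_2,v_3,v_4] = [v_3,v_4] − [v_2,v_4] + [v_2,v_3].
This gives a 10×5 integer matrix of rank 5; reducing to Smith normal form yields diagonal entries (1,1,1,1,1).

From H_k ≅ ker(∂_k) / im(∂_{k+1}) we obtain:

  H_0: rank C_0 − rank ∂_1 = 5 − 4 = 1, and the invariant factors of ∂_1 are all 1, so H_0 = Z.
  H_1: rank ker ∂_1 − rank ∂_2 = (10 − 4) − 5 = 1, and the invariant factors of ∂_2 are all 1, so H_1 = Z.
  H_2: rank ker ∂_2 − rank ∂_3 = (5 − 5) − 0 = 0, and there is no ∂_3, so H_2 = 0.

H_0 = Z,  H_1 = Z,  H_2 = 0.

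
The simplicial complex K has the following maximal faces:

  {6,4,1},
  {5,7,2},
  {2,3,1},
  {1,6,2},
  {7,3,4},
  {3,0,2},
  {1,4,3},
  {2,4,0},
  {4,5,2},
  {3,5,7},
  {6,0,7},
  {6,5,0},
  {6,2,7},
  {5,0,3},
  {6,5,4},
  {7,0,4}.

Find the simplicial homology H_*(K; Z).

H_0 ≅ Z,  H_1 ≅ Z^2,  H_2 ≅ Z.

Fix the vertex order 0 < 1 < 2 < 3 < 4 < 5 < 6 < 7 and write every simplex with vertices in increasing order. Then dim K = 2 and the simplices of K are:

  0-simplices (8): [0], [1], [2], [3], [4], [5], [6], [7]
  1-simplices (24): (24 of them)
  2-simplices (16): [0,2,3], [0,2,4], [0,3,5], [0,4,7], [0,5,6], [0,6,7], [1,2,3], [1,2,6], [1,3,4], [1,4,6], [2,4,5], [2,5,7], [2,6,7], [3,4,7], [3,5,7], [4,5,6]

so the chain groups are C_0 ≅ Z^8, C_1 ≅ Z^24, C_2 ≅ Z^16.

Boundary ∂_1: C_1 → C_0 maps an edge to its endpoints' difference, ∂[p,q] = q − p.
The 8×24 boundary matrix has rank 7 and Smith normal form diag(1,1,1,1,1,1,1).

Boundary ∂_2: C_2 → C_1 maps a triangle to the signed sum of its edges. For instance
  ∂[4,5,6] = [5,6] − [4,6] + [4,5],
  ∂[0,4,7] = [4,7] − [0,7] + [0,4].
This gives a 24×16 integer matrix of rank 15; reducing to Smith normal form yields diagonal entries (1,1,1,1,1,1,1,1,1,1,1,1,1,1,1).

Reading off H_k = ker ∂_k / im ∂_{k+1}:

  H_0: rank C_0 − rank ∂_1 = 8 − 7 = 1, and the invariant factors of ∂_1 are all 1, so H_0 = Z.
  H_1: rank ker ∂_1 − rank ∂_2 = (24 − 7) − 15 = 2, and the invariant factors of ∂_2 are all 1, so H_1 = Z^2.
  H_2: rank ker ∂_2 − rank ∂_3 = (16 − 15) − 0 = 1, and there is no ∂_3, so H_2 = Z.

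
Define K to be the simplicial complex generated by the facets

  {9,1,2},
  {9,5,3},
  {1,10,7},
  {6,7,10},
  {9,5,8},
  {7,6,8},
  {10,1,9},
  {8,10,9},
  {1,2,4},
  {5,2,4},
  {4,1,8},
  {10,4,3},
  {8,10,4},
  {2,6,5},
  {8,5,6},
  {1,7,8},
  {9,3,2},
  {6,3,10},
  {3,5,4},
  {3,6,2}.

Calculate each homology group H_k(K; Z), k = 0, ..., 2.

H_0 = Z,  H_1 = Z ⊕ Z/2,  H_2 = 0.

We work with the vertex ordering 1 < 2 < 3 < 4 < 5 < 6 < 7 < 8 < 9 < 10. The simplices of K, each written with vertices in increasing order, are:

  0-simplices (10): [1], [2], [3], [4], [5], [6], [7], [8], [9], [10]
  1-simplices (30): (30 of them)
  2-simplices (20): (20 of them)

giving chain groups C_0 ≅ Z^10, C_1 ≅ Z^30, C_2 ≅ Z^20.

Boundary ∂_1: C_1 → C_0 maps an edge to its endpoints' difference, ∂[p,q] = q − p.
The 10×30 boundary matrix has rank 9 and Smith normal form diag(1,1,1,1,1,1,1,1,1).

Boundary ∂_2: C_2 → C_1 sends each 2-simplex [p,q,r] to [q,r] − [p,r] + [p,q]. For instance
  ∂[3,5,9] = [5,9] − [3,9] + [3,5],
  ∂[5,6,8] = [6,8] − [5,8] + [5,6].
As a 30×20 matrix over Z this has rank 20, with invariant factors (1,1,1,1,1,1,1,1,1,1,1,1,1,1,1,1,1,1,1,2).

Now H_k = ker ∂_k / im ∂_{k+1}, so:

  H_0: rank C_0 − rank ∂_1 = 10 − 9 = 1, and the invariant factors of ∂_1 are all 1, so H_0 = Z.
  H_1: rank ker ∂_1 − rank ∂_2 = (30 − 9) − 20 = 1, and ∂_2 has invariant factor 2 > 1, so H_1 = Z ⊕ Z/2.
  H_2: rank ker ∂_2 − rank ∂_3 = (20 − 20) − 0 = 0, and there is no ∂_3, so H_2 = 0.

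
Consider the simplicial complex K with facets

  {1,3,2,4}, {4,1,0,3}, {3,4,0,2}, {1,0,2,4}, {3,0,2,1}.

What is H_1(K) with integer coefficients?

H_1 = 0.

We work with the vertex ordering 0 < 1 < 2 < 3 < 4. The simplices of K, each written with vertices in increasing order, are:

  0-simplices (5): [0], [1], [2], [3], [4]
  1-simplices (10): [0,1], [0,2], [0,3], [0,4], [1,2], [1,3], [1,4], [2,3], [2,4], [3,4]
  2-simplices (10): [0,1,2], [0,1,3], [0,1,4], [0,2,3], [0,2,4], [0,3,4], [1,2,3], [1,2,4], [1,3,4], [2,3,4]
  3-simplices (5): [0,1,2,3], [0,1,2,4], [0,1,3,4], [0,2,3,4], [1,2,3,4]

giving chain groups C_0 ≅ Z^5, C_1 ≅ Z^10, C_2 ≅ Z^10, C_3 ≅ Z^5.

The boundary map ∂_1: C_1 → C_0 sends each edge [p,q] (with p < q) to q − p. For instance
  ∂[0,3] = [3] − [0].
The 5×10 boundary matrix has rank 4 and Smith normal form diag(1,1,1,1).

The boundary map ∂_2: C_2 → C_1 sends each 2-simplex [p,q,r] to [q,r] − [p,r] + [p,q]. For instance
  ∂[1,2,4] = [2,4] − [1,4] + [1,2],
  ∂[0,2,3] = [2,3] − [0,3] + [0,2].
This gives a 10×10 integer matrix of rank 6; reducing to Smith normal form yields diagonal entries (1,1,1,1,1,1).

Boundary ∂_3: C_3 → C_2 sends each 3-simplex σ to the alternating sum Σ_i (−1)^i (σ with its i-th vertex removed). For instance
  ∂[0,1,2,3] = [1,2,3] − [0,2,3] + [0,1,3] − [0,1,2],
  ∂[1,2,3,4] = [2,3,4] − [1,3,4] + [1,2,4] − [1,2,3].
The resulting 10×5 matrix has rank 4, and its Smith normal form has invariant factors (1,1,1,1).

From H_k ≅ ker(∂_k) / im(∂_{k+1}) we obtain:

  H_1: rank ker ∂_1 − rank ∂_2 = (10 − 4) − 6 = 0, and the invariant factors of ∂_2 are all 1, so H_1 ≅ 0.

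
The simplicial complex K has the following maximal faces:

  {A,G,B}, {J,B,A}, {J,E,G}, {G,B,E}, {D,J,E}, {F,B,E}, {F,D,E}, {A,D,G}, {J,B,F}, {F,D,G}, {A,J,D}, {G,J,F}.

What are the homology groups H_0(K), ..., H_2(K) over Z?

H_0 ≅ Z,  H_1 ≅ Z/2,  H_2 = 0.

We work with the vertex ordering A < B < D < E < F < G < J. The simplices of K, each written with vertices in increasing order, are:

  0-simplices (7): A, B, D, E, F, G, J
  1-simplices (18): AB, AD, AG, AJ, BE, BF, BG, BJ, DE, DF, DG, DJ, EF, EG, EJ, FG, FJ, GJ
  2-simplices (12): ABG, ABJ, ADG, ADJ, BEF, BEG, BFJ, DEF, DEJ, DFG, EGJ, FGJ

giving chain groups C_0 ≅ Z^7, C_1 ≅ Z^18, C_2 ≅ Z^12.

The boundary map ∂_1: C_1 → C_0 is given by ∂[p,q] = [q] − [p].
As a 7×18 matrix over Z this has rank 6, with invariant factors (1,1,1,1,1,1).

Boundary ∂_2: C_2 → C_1 maps a triangle to the signed sum of its edges. For instance
  ∂DEF = EF − DF + DE,
  ∂ADJ = DJ − AJ + AD.
This gives a 18×12 integer matrix of rank 12; reducing to Smith normal form yields diagonal entries (1,1,1,1,1,1,1,1,1,1,1,2).

Computing H_k = (kernel of ∂_k) / (image of ∂_{k+1}):

  H_0: rank C_0 − rank ∂_1 = 7 − 6 = 1, and the invariant factors of ∂_1 are all 1, so H_0 ≅ Z.
  H_1: rank ker ∂_1 − rank ∂_2 = (18 − 6) − 12 = 0, and ∂_2 has invariant factor 2 > 1, so H_1 ≅ Z/2.
  H_2: rank ker ∂_2 − rank ∂_3 = (12 − 12) − 0 = 0, and there is no ∂_3, so H_2 ≅ 0.

(K is a triangulation of the real projective plane RP^2.)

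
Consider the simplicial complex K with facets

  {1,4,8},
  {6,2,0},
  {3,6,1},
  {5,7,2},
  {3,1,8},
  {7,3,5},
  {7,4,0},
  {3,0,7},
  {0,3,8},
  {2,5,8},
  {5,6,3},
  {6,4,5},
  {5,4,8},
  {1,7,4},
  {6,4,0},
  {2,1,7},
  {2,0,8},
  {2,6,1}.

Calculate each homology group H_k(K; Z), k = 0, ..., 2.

Order the vertices as 0 < 1 < 2 < 3 < 4 < 5 < 6 < 7 < 8. Listing each simplex with vertices in this order, K has dimension 2 with simplices:

  0-simplices (9): [0], [1], [2], [3], [4], [5], [6], [7], [8]
  1-simplices (27): (27 of them)
  2-simplices (18): [0,2,6], [0,2,8], [0,3,7], [0,3,8], [0,4,6], [0,4,7], [1,2,6], [1,2,7], [1,3,6], [1,3,8], [1,4,7], [1,4,8], [2,5,7], [2,5,8], [3,5,6], [3,5,7], [4,5,6], [4,5,8]

so the chain groups are C_0 ≅ Z^9, C_1 ≅ Z^27, C_2 ≅ Z^18.

Boundary ∂_1: C_1 → C_0 maps an edge to its endpoints' difference, ∂[p,q] = q − p. For instance
  ∂[1,7] = [7] − [1].
As a 9×27 matrix over Z this has rank 8, with invariant factors (1,1,1,1,1,1,1,1).

Boundary ∂_2: C_2 → C_1 maps a triangle to the signed sum of its edges. For instance
  ∂[3,5,6] = [5,6] − [3,6] + [3,5],
  ∂[1,4,7] = [4,7] − [1,7] + [1,4].
As a 27×18 matrix over Z this has rank 17, with invariant factors (1,1,1,1,1,1,1,1,1,1,1,1,1,1,1,1,1).

Computing H_k = (kernel of ∂_k) / (image of ∂_{k+1}):

  H_0: rank C_0 − rank ∂_1 = 9 − 8 = 1, and the invariant factors of ∂_1 are all 1, so H_0 = Z.
  H_1: rank ker ∂_1 − rank ∂_2 = (27 − 8) − 17 = 2, and the invariant factors of ∂_2 are all 1, so H_1 = Z^2.
  H_2: rank ker ∂_2 − rank ∂_3 = (18 − 17) − 0 = 1, and there is no ∂_3, so H_2 = Z.

H_0 = Z,  H_1 = Z^2,  H_2 = Z.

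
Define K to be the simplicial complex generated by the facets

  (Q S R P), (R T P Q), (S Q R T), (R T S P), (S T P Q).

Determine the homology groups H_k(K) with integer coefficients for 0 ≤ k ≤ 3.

K has 5 vertices, 10 edges, 10 triangles, 5 3-simplices.
rank ∂_0 = 0, rank ∂_1 = 4 ⇒ b_0 = 5 − 0 − 4 = 1; all invariant factors of ∂_1 are 1 so no torsion. So H_0 ≅ Z.
rank ∂_1 = 4, rank ∂_2 = 6 ⇒ b_1 = 10 − 4 − 6 = 0; all invariant factors of ∂_2 are 1 so no torsion. So H_1 ≅ 0.
rank ∂_2 = 6, rank ∂_3 = 4 ⇒ b_2 = 10 − 6 − 4 = 0; all invariant factors of ∂_3 are 1 so no torsion. So H_2 ≅ 0.
rank ∂_3 = 4, rank ∂_4 = 0 ⇒ b_3 = 5 − 4 − 0 = 1. So H_3 ≅ Z.

H_0 = Z,  H_1 = 0,  H_2 = 0,  H_3 = Z.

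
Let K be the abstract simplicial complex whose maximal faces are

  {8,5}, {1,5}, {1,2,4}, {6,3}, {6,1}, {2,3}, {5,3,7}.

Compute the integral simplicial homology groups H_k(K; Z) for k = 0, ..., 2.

H_0 = Z,  H_1 = Z^2,  H_2 = 0.

We work with the vertex ordering 1 < 2 < 3 < 4 < 5 < 6 < 7 < 8. The simplices of K, each written with vertices in increasing order, are:

  0-simplices (8): [1], [2], [3], [4], [5], [6], [7], [8]
  1-simplices (11): [1,2], [1,4], [1,5], [1,6], [2,3], [2,4], [3,5], [3,6], [3,7], [5,7], [5,8]
  2-simplices (2): [1,2,4], [3,5,7]

giving chain groups C_0 ≅ Z^8, C_1 ≅ Z^11, C_2 ≅ Z^2.

∂_1: C_1 → C_0 maps an edge to its endpoints' difference, ∂[p,q] = q − p.
As a 8×11 matrix over Z this has rank 7, with invariant factors (1,1,1,1,1,1,1).

∂_2: C_2 → C_1 acts by ∂[p,q,r] = [q,r] − [p,r] + [p,q]. For instance
  ∂[3,5,7] = [5,7] − [3,7] + [3,5],
  ∂[1,2,4] = [2,4] − [1,4] + [1,2].
The 11×2 boundary matrix has rank 2 and Smith normal form diag(1,1).

Reading off H_k = ker ∂_k / im ∂_{k+1}:

  H_0: rank C_0 − rank ∂_1 = 8 − 7 = 1, and the invariant factors of ∂_1 are all 1, so H_0 ≅ Z.
  H_1: rank ker ∂_1 − rank ∂_2 = (11 − 7) − 2 = 2, and the invariant factors of ∂_2 are all 1, so H_1 ≅ Z^2.
  H_2: rank ker ∂_2 − rank ∂_3 = (2 − 2) − 0 = 0, and there is no ∂_3, so H_2 ≅ 0.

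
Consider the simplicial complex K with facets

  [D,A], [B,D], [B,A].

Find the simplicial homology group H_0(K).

H_0 ≅ Z.

K has 3 vertices, 3 edges.
rank ∂_0 = 0, rank ∂_1 = 2 ⇒ b_0 = 3 − 0 − 2 = 1; all invariant factors of ∂_1 are 1 so no torsion. So H_0 = Z.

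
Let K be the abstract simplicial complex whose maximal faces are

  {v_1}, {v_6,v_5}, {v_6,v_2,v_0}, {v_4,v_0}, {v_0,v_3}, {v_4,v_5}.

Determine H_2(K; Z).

Order the vertices as v_0 < v_1 < v_2 < v_3 < v_4 < v_5 < v_6. Listing each simplex with vertices in this order, K has dimension 2 with simplices:

  0-simplices (7): [v_0], [v_1], [v_2], [v_3], [v_4], [v_5], [v_6]
  1-simplices (7): [v_0,v_2], [v_0,v_3], [v_0,v_4], [v_0,v_6], [v_2,v_6], [v_4,v_5], [v_5,v_6]
  2-simplices (1): [v_0,v_2,v_6]

so the chain groups are C_0 ≅ Z^7, C_1 ≅ Z^7, C_2 ≅ Z^1.

The boundary map ∂_1: C_1 → C_0 is given by ∂[p,q] = [q] − [p]. For instance
  ∂[v_0,v_3] = [v_3] − [v_0].
The resulting 7×7 matrix has rank 5, and its Smith normal form has invariant factors (1,1,1,1,1).

∂_2: C_2 → C_1 sends each 2-simplex [p,q,r] to [q,r] − [p,r] + [p,q]. For instance
  ∂[v_0,v_2,v_6] = [v_2,v_6] − [v_0,v_6] + [v_0,v_2].
The resulting 7×1 matrix has rank 1, and its Smith normal form has invariant factors (1).

Now H_k = ker ∂_k / im ∂_{k+1}, so:

  H_2: rank ker ∂_2 − rank ∂_3 = (1 − 1) − 0 = 0, and there is no ∂_3, so H_2 ≅ 0.

H_2 ≅ 0.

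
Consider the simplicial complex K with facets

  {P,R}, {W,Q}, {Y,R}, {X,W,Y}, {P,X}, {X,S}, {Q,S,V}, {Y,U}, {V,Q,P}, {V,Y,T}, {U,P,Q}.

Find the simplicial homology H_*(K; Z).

H_0 = Z,  H_1 = Z^5,  H_2 = 0.

Order the vertices as P < Q < R < S < T < U < V < W < X < Y. Listing each simplex with vertices in this order, K has dimension 2 with simplices:

  0-simplices (10): P, Q, R, S, T, U, V, W, X, Y
  1-simplices (19): PQ, PR, PU, PV, PX, QS, QU, QV, QW, RY, SV, SX, TV, TY, UY, VY, WX, WY, XY
  2-simplices (5): PQU, PQV, QSV, TVY, WXY

giving chain groups C_0 ≅ Z^10, C_1 ≅ Z^19, C_2 ≅ Z^5.

The boundary map ∂_1: C_1 → C_0 is given by ∂[p,q] = [q] − [p]. For instance
  ∂VY = Y − V.
This gives a 10×19 integer matrix of rank 9; reducing to Smith normal form yields diagonal entries (1,1,1,1,1,1,1,1,1).

∂_2: C_2 → C_1 maps a triangle to the signed sum of its edges. For instance
  ∂QSV = SV − QV + QS,
  ∂PQU = QU − PU + PQ.
The 19×5 boundary matrix has rank 5 and Smith normal form diag(1,1,1,1,1).

Now H_k = ker ∂_k / im ∂_{k+1}, so:

  H_0: rank C_0 − rank ∂_1 = 10 − 9 = 1, and the invariant factors of ∂_1 are all 1, so H_0 = Z.
  H_1: rank ker ∂_1 − rank ∂_2 = (19 − 9) − 5 = 5, and the invariant factors of ∂_2 are all 1, so H_1 = Z^5.
  H_2: rank ker ∂_2 − rank ∂_3 = (5 − 5) − 0 = 0, and there is no ∂_3, so H_2 = 0.

As a check, the Euler characteristic is 10 − 19 + 5 = -4, which agrees with 1 − 5 + 0 = -4.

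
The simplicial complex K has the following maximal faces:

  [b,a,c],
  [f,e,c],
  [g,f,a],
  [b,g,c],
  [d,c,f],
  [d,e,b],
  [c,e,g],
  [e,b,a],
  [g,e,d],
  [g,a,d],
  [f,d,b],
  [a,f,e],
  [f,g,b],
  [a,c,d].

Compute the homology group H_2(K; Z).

We work with the vertex ordering a < b < c < d < e < f < g. The simplices of K, each written with vertices in increasing order, are:

  0-simplices (7): a, b, c, d, e, f, g
  1-simplices (21): ab, ac, ad, ae, af, ag, bc, bd, be, bf, bg, cd, ce, cf, cg, de, df, dg, ef, eg, fg
  2-simplices (14): abc, abe, acd, adg, aef, afg, bcg, bde, bdf, bfg, cdf, cef, ceg, deg

so the chain groups are C_0 ≅ Z^7, C_1 ≅ Z^21, C_2 ≅ Z^14.

Boundary ∂_1: C_1 → C_0 is given by ∂[p,q] = [q] − [p]. For instance
  ∂df = f − d.
The 7×21 boundary matrix has rank 6 and Smith normal form diag(1,1,1,1,1,1).

The boundary map ∂_2: C_2 → C_1 acts by ∂[p,q,r] = [q,r] − [p,r] + [p,q]. For instance
  ∂cdf = df − cf + cd,
  ∂deg = eg − dg + de.
The resulting 21×14 matrix has rank 13, and its Smith normal form has invariant factors (1,1,1,1,1,1,1,1,1,1,1,1,1).

Computing H_k = (kernel of ∂_k) / (image of ∂_{k+1}):

  H_2: rank ker ∂_2 − rank ∂_3 = (14 − 13) − 0 = 1, and there is no ∂_3, so H_2 ≅ Z.

H_2 = Z.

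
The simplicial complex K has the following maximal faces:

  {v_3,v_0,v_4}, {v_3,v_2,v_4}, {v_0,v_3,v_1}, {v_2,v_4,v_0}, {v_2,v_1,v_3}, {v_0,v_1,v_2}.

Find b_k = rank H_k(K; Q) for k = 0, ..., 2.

b_0 = 1, b_1 = 0, b_2 = 1.

Order the vertices as v_0 < v_1 < v_2 < v_3 < v_4. Listing each simplex with vertices in this order, K has dimension 2 with simplices:

  0-simplices (5): [v_0], [v_1], [v_2], [v_3], [v_4]
  1-simplices (9): [v_0,v_1], [v_0,v_2], [v_0,v_3], [v_0,v_4], [v_1,v_2], [v_1,v_3], [v_2,v_3], [v_2,v_4], [v_3,v_4]
  2-simplices (6): [v_0,v_1,v_2], [v_0,v_1,v_3], [v_0,v_2,v_4], [v_0,v_3,v_4], [v_1,v_2,v_3], [v_2,v_3,v_4]

so the chain groups are C_0 ≅ Z^5, C_1 ≅ Z^9, C_2 ≅ Z^6.

The boundary map ∂_1: C_1 → C_0 is given by ∂[p,q] = [q] − [p].
As a 5×9 matrix over Z this has rank 4, with invariant factors (1,1,1,1).

∂_2: C_2 → C_1 sends each 2-simplex [p,q,r] to [q,r] − [p,r] + [p,q]. For instance
  ∂[v_0,v_2,v_4] = [v_2,v_4] − [v_0,v_4] + [v_0,v_2],
  ∂[v_0,v_3,v_4] = [v_3,v_4] − [v_0,v_4] + [v_0,v_3].
The 9×6 boundary matrix has rank 5 and Smith normal form diag(1,1,1,1,1).

Reading off H_k = ker ∂_k / im ∂_{k+1}:

  H_0: rank C_0 − rank ∂_1 = 5 − 4 = 1, and the invariant factors of ∂_1 are all 1, so H_0 ≅ Z.
  H_1: rank ker ∂_1 − rank ∂_2 = (9 − 4) − 5 = 0, and the invariant factors of ∂_2 are all 1, so H_1 ≅ 0.
  H_2: rank ker ∂_2 − rank ∂_3 = (6 − 5) − 0 = 1, and there is no ∂_3, so H_2 ≅ Z.

Hence the Betti numbers are b_0 = 1, b_1 = 0, b_2 = 1.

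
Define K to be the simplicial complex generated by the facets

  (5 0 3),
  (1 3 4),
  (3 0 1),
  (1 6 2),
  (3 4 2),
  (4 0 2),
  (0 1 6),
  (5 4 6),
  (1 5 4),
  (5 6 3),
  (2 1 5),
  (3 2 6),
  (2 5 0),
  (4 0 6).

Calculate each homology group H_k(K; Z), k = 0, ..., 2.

Fix the vertex order 0 < 1 < 2 < 3 < 4 < 5 < 6 and write every simplex with vertices in increasing order. Then dim K = 2 and the simplices of K are:

  0-simplices (7): [0], [1], [2], [3], [4], [5], [6]
  1-simplices (21): [0,1], [0,2], [0,3], [0,4], [0,5], [0,6], [1,2], [1,3], [1,4], [1,5], [1,6], [2,3], [2,4], [2,5], [2,6], [3,4], [3,5], [3,6], [4,5], [4,6], [5,6]
  2-simplices (14): [0,1,3], [0,1,6], [0,2,4], [0,2,5], [0,3,5], [0,4,6], [1,2,5], [1,2,6], [1,3,4], [1,4,5], [2,3,4], [2,3,6], [3,5,6], [4,5,6]

so the chain groups are C_0 ≅ Z^7, C_1 ≅ Z^21, C_2 ≅ Z^14.

Boundary ∂_1: C_1 → C_0 is given by ∂[p,q] = [q] − [p].
The resulting 7×21 matrix has rank 6, and its Smith normal form has invariant factors (1,1,1,1,1,1).

Boundary ∂_2: C_2 → C_1 sends each 2-simplex [p,q,r] to [q,r] − [p,r] + [p,q]. For instance
  ∂[0,2,5] = [2,5] − [0,5] + [0,2],
  ∂[3,5,6] = [5,6] − [3,6] + [3,5].
As a 21×14 matrix over Z this has rank 13, with invariant factors (1,1,1,1,1,1,1,1,1,1,1,1,1).

Reading off H_k = ker ∂_k / im ∂_{k+1}:

  H_0: rank C_0 − rank ∂_1 = 7 − 6 = 1, and the invariant factors of ∂_1 are all 1, so H_0 ≅ Z.
  H_1: rank ker ∂_1 − rank ∂_2 = (21 − 6) − 13 = 2, and the invariant factors of ∂_2 are all 1, so H_1 ≅ Z^2.
  H_2: rank ker ∂_2 − rank ∂_3 = (14 − 13) − 0 = 1, and there is no ∂_3, so H_2 ≅ Z.

As a check, the Euler characteristic is 7 − 21 + 14 = 0, which agrees with 1 − 2 + 1 = 0.
(K is a triangulation of the torus T^2.)

H_0 ≅ Z,  H_1 ≅ Z^2,  H_2 ≅ Z.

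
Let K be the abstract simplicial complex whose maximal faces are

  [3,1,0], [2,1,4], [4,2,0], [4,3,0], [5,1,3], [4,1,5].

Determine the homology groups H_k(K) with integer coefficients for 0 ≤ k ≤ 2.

H_0 = Z,  H_1 = Z,  H_2 = 0.

We work with the vertex ordering 0 < 1 < 2 < 3 < 4 < 5. The simplices of K, each written with vertices in increasing order, are:

  0-simplices (6): [0], [1], [2], [3], [4], [5]
  1-simplices (12): [0,1], [0,2], [0,3], [0,4], [1,2], [1,3], [1,4], [1,5], [2,4], [3,4], [3,5], [4,5]
  2-simplices (6): [0,1,3], [0,2,4], [0,3,4], [1,2,4], [1,3,5], [1,4,5]

giving chain groups C_0 ≅ Z^6, C_1 ≅ Z^12, C_2 ≅ Z^6.

The boundary map ∂_1: C_1 → C_0 is given by ∂[p,q] = [q] − [p]. For instance
  ∂[1,5] = [5] − [1].
As a 6×12 matrix over Z this has rank 5, with invariant factors (1,1,1,1,1).

The boundary map ∂_2: C_2 → C_1 sends each 2-simplex [p,q,r] to [q,r] − [p,r] + [p,q]. For instance
  ∂[1,3,5] = [3,5] − [1,5] + [1,3],
  ∂[0,3,4] = [3,4] − [0,4] + [0,3].
The 12×6 boundary matrix has rank 6 and Smith normal form diag(1,1,1,1,1,1).

Reading off H_k = ker ∂_k / im ∂_{k+1}:

  H_0: rank C_0 − rank ∂_1 = 6 − 5 = 1, and the invariant factors of ∂_1 are all 1, so H_0 ≅ Z.
  H_1: rank ker ∂_1 − rank ∂_2 = (12 − 5) − 6 = 1, and the invariant factors of ∂_2 are all 1, so H_1 ≅ Z.
  H_2: rank ker ∂_2 − rank ∂_3 = (6 − 6) − 0 = 0, and there is no ∂_3, so H_2 ≅ 0.

As a check, the Euler characteristic is 6 − 12 + 6 = 0, which agrees with 1 − 1 + 0 = 0.
(K is a triangulation of the cylinder S^1 x I.)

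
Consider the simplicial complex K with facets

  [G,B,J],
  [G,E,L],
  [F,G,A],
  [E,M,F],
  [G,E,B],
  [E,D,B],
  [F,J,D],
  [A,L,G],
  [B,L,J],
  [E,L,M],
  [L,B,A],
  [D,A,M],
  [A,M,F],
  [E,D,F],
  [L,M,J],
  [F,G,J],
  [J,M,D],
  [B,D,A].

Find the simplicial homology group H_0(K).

H_0 ≅ Z.

We work with the vertex ordering A < B < D < E < F < G < J < L < M. The simplices of K, each written with vertices in increasing order, are:

  0-simplices (9): A, B, D, E, F, G, J, L, M
  1-simplices (27): AB, AD, AF, AG, AL, AM, BD, BE, BG, BJ, BL, DE, DF, DJ, DM, EF, EG, EL, EM, FG, FJ, FM, GJ, GL, JL, JM, LM
  2-simplices (18): ABD, ABL, ADM, AFG, AFM, AGL, BDE, BEG, BGJ, BJL, DEF, DFJ, DJM, EFM, EGL, ELM, FGJ, JLM

Hence C_0 ≅ Z^9, C_1 ≅ Z^27, C_2 ≅ Z^18.

Boundary ∂_1: C_1 → C_0 maps an edge to its endpoints' difference, ∂[p,q] = q − p. For instance
  ∂EF = F − E.
As a 9×27 matrix over Z this has rank 8, with invariant factors (1,1,1,1,1,1,1,1).

The boundary map ∂_2: C_2 → C_1 maps a triangle to the signed sum of its edges. For instance
  ∂JLM = LM − JM + JL,
  ∂ADM = DM − AM + AD.
As a 27×18 matrix over Z this has rank 18, with invariant factors (1,1,1,1,1,1,1,1,1,1,1,1,1,1,1,1,1,2).

From H_k ≅ ker(∂_k) / im(∂_{k+1}) we obtain:

  H_0: rank C_0 − rank ∂_1 = 9 − 8 = 1, and the invariant factors of ∂_1 are all 1, so H_0 = Z.

(K is a triangulation of the Klein bottle.)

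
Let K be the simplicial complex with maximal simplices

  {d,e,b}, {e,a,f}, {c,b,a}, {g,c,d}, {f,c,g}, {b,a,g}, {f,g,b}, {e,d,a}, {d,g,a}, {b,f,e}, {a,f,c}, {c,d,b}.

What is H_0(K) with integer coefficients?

Fix the vertex order a < b < c < d < e < f < g and write every simplex with vertices in increasing order. Then dim K = 2 and the simplices of K are:

  0-simplices (7): a, b, c, d, e, f, g
  1-simplices (18): ab, ac, ad, ae, af, ag, bc, bd, be, bf, bg, cd, cf, cg, de, dg, ef, fg
  2-simplices (12): abc, abg, acf, ade, adg, aef, bcd, bde, bef, bfg, cdg, cfg

Hence C_0 ≅ Z^7, C_1 ≅ Z^18, C_2 ≅ Z^12.

∂_1: C_1 → C_0 sends each edge [p,q] (with p < q) to q − p. For instance
  ∂af = f − a.
The 7×18 boundary matrix has rank 6 and Smith normal form diag(1,1,1,1,1,1).

The boundary map ∂_2: C_2 → C_1 acts by ∂[p,q,r] = [q,r] − [p,r] + [p,q]. For instance
  ∂aef = ef − af + ae,
  ∂ade = de − ae + ad.
The 18×12 boundary matrix has rank 12 and Smith normal form diag(1,1,1,1,1,1,1,1,1,1,1,2).

From H_k ≅ ker(∂_k) / im(∂_{k+1}) we obtain:

  H_0: rank C_0 − rank ∂_1 = 7 − 6 = 1, and the invariant factors of ∂_1 are all 1, so H_0 = Z.

H_0 = Z.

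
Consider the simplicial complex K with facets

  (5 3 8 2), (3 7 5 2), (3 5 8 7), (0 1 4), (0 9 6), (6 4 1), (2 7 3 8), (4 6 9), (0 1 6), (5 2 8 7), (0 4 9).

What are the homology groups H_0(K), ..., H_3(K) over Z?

Fix the vertex order 0 < 1 < 2 < 3 < 4 < 5 < 6 < 7 < 8 < 9 and write every simplex with vertices in increasing order. Then dim K = 3 and the simplices of K are:

  0-simplices (10): [0], [1], [2], [3], [4], [5], [6], [7], [8], [9]
  1-simplices (19): [0,1], [0,4], [0,6], [0,9], [1,4], [1,6], [2,3], [2,5], [2,7], [2,8], [3,5], [3,7], [3,8], [4,6], [4,9], [5,7], [5,8], [6,9], [7,8]
  2-simplices (16): [0,1,4], [0,1,6], [0,4,9], [0,6,9], [1,4,6], [2,3,5], [2,3,7], [2,3,8], [2,5,7], [2,5,8], [2,7,8], [3,5,7], [3,5,8], [3,7,8], [4,6,9], [5,7,8]
  3-simplices (5): [2,3,5,7], [2,3,5,8], [2,3,7,8], [2,5,7,8], [3,5,7,8]

so the chain groups are C_0 ≅ Z^10, C_1 ≅ Z^19, C_2 ≅ Z^16, C_3 ≅ Z^5.

Boundary ∂_1: C_1 → C_0 sends each edge [p,q] (with p < q) to q − p.
The resulting 10×19 matrix has rank 8, and its Smith normal form has invariant factors (1,1,1,1,1,1,1,1).

The boundary map ∂_2: C_2 → C_1 sends each 2-simplex [p,q,r] to [q,r] − [p,r] + [p,q]. For instance
  ∂[1,4,6] = [4,6] − [1,6] + [1,4],
  ∂[0,4,9] = [4,9] − [0,9] + [0,4].
This gives a 19×16 integer matrix of rank 11; reducing to Smith normal form yields diagonal entries (1,1,1,1,1,1,1,1,1,1,1).

Boundary ∂_3: C_3 → C_2 sends each 3-simplex σ to the alternating sum Σ_i (−1)^i (σ with its i-th vertex removed). For instance
  ∂[3,5,7,8] = [5,7,8] − [3,7,8] + [3,5,8] − [3,5,7],
  ∂[2,3,5,7] = [3,5,7] − [2,5,7] + [2,3,7] − [2,3,5].
The resulting 16×5 matrix has rank 4, and its Smith normal form has invariant factors (1,1,1,1).

From H_k ≅ ker(∂_k) / im(∂_{k+1}) we obtain:

  H_0: rank C_0 − rank ∂_1 = 10 − 8 = 2, and the invariant factors of ∂_1 are all 1, so H_0 ≅ Z^2.
  H_1: rank ker ∂_1 − rank ∂_2 = (19 − 8) − 11 = 0, and the invariant factors of ∂_2 are all 1, so H_1 ≅ 0.
  H_2: rank ker ∂_2 − rank ∂_3 = (16 − 11) − 4 = 1, and the invariant factors of ∂_3 are all 1, so H_2 ≅ Z.
  H_3: rank ker ∂_3 − rank ∂_4 = (5 − 4) − 0 = 1, and there is no ∂_4, so H_3 ≅ Z.

H_0 = Z^2,  H_1 = 0,  H_2 = Z,  H_3 = Z.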